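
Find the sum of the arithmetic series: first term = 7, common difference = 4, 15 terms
Last term: a_n=7 + (15 - 1)·4=63
Sum=n(a_1 + a_n)/2=15(7 + 63)/2=525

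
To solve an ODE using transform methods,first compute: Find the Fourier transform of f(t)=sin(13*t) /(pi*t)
sin(W * t)/(pi * t) = (W/pi) * sinc(W * t/pi) is the impulse response of the ideal low-pass filter with cutoff W (here W = 13).
Its Fourier transform is a rectangular function:
F(omega) = 1 for |omega| < 13, 0 otherwise

Answer: rect(omega/26) [i.e., 1 for |omega| < 13, 0 otherwise]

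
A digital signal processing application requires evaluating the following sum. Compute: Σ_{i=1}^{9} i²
Using formula: Σ i^2 = n(n + 1)(2n + 1)/6 = 9·10·19/6 = 285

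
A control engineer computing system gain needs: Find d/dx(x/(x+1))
Quotient rule: (f/g)'=(f'g - fg')/g²
f=x, f'=1
g=x+1, g'=1

Answer: (1·(x+1) - x)/(x+1)²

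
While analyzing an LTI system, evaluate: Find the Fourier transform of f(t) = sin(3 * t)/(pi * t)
sin(W * t)/(pi * t)=(W/pi) * sinc(W * t/pi) is the impulse response of the ideal low-pass filter with cutoff W (here W=3).
Its Fourier transform is a rectangular function:
F(omega)=1 for |omega| < 3, 0 otherwise

Answer: rect(omega/6) [i.e., 1 for |omega| < 3, 0 otherwise]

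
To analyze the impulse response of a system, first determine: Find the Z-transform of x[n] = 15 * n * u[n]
Z{n*u[n]} = z/(z-1)^2
By linearity: Z{15*n*u[n]} = 15z/(z-1)^2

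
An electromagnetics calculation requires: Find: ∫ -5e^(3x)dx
Since d/dx[e^(3x)] = 3e^(3x), we get -5/3 e^(3x) + C

Answer: (-5/3)e^(3x) + C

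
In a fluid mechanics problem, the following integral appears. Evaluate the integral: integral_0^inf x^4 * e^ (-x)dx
This is a Gamma integral. Substitute u = 1x:
integral_0^inf x^4*e^(-x) dx = (1/1^5) integral_0^inf u^4*e^(-u) du
= Gamma(5)/1^5 = 4!/1^5 = 24/1

Answer: 24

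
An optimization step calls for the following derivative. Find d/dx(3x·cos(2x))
Product rule: (fg)'=f'g+fg'
f=3x, f'=3
g=cos(2x), g'=-2·sin(2x)

Answer: 3·cos(2x)-6x·sin(2x)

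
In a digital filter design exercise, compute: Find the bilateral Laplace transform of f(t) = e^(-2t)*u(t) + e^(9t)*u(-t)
For e^(-2t) * u(t): L = 1/(s+2), Re(s) > -2
For e^(9t) * u(-t): L = -1/(s-9), Re(s) < 9
Combined: F(s) = 1/(s+2)-1/(s-9), -2 < Re(s) < 9

Answer: 1/(s+2)-1/(s-9), ROC: -2 < Re(s) < 9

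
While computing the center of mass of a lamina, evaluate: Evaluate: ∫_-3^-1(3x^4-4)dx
Step 1: Find antiderivative F(x)=(3/5)x^5 - 4x
Step 2: F(-1) - F(-3)=17/5 - (-669/5)=686/5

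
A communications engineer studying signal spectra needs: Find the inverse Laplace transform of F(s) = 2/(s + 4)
L^(-1){2/(s-a)} = c·e^(at)
Here a = -4, c = 2

Answer: 2e^(-4t)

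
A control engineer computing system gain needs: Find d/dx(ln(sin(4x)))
Chain rule: d/dx[ln(u)]=u'/u where u=sin(4x)
u'=4cos(4x)

Answer: (4cos(4x))/(sin(4x))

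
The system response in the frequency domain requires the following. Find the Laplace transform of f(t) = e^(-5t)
L{e^(at)} = 1/(s-a)
L{e^(-5t)} = 1/(s + 5)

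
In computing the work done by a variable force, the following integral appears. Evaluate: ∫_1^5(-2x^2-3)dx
Step 1: Find antiderivative F(x) = (-2/3)x^3 - 3x
Step 2: F(5) - F(1) = -295/3 - (-11/3) = -284/3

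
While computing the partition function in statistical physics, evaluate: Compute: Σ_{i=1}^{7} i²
Using formula: Σ i^2=n(n+1)(2n+1)/6=7·8·15/6=140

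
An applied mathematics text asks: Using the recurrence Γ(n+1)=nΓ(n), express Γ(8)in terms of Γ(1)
Γ(8)=7Γ(7)=7·6Γ(6)=...=7!·Γ(1)=5040·Γ(1)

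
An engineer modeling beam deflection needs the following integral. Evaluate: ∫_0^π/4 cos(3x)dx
Antiderivative: sin(3x)/3
Evaluate at bounds: [sin(3·π/4)/3] - [sin(3·0)/3]
= ((√2/2) - (0))/3 = √2/6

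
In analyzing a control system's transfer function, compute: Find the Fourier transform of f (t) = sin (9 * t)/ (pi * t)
sin(W * t)/(pi * t)=(W/pi) * sinc(W * t/pi) is the impulse response of the ideal low-pass filter with cutoff W (here W=9).
Its Fourier transform is a rectangular function:
F(omega)=1 for |omega| < 9, 0 otherwise

Answer: rect(omega/18) [i.e., 1 for |omega| < 9, 0 otherwise]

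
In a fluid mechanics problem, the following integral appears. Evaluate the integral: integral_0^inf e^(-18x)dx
integral_0^inf e^(-18x) dx = [-1/18*e^(-18x)]_0^inf
= 0 - (-1/18) = 1/18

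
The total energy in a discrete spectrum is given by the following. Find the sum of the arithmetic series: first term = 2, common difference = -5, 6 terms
Last term: a_n = 2 + (6 - 1)·-5 = -23
Sum = n(a_1 + a_n)/2 = 6(2 + (-23))/2 = -63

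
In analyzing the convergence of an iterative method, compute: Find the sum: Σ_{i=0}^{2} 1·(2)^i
Geometric series: S = a(1 - r^n)/(1 - r)
a = 1, r = 2, n = 3
S = 1(1-8)/-1 = 7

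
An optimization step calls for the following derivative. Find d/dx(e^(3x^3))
Chain rule: d/dx[e^u]=e^u · u' where u=3x^3
u'=9x^2

Answer: 9x^2·e^(3x^3)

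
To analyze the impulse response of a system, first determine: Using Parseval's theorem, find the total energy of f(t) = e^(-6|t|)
Parseval's theorem: E = integral |f(t)|^2 dt = (1/2pi) integral |F(omega)|^2 domega
E = integral_{-inf}^{inf} e^(-12|t|) dt = 2 * integral_0^inf e^(-12t) dt = 2/(2 * 6) = 1/6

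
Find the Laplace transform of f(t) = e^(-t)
L{e^(at)} = 1/(s-a)
L{e^(-t)} = 1/(s + 1)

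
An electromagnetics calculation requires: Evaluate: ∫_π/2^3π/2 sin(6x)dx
Antiderivative: -cos(6x)/6
Evaluate at bounds: [-cos(6·3π/2)/6] - [-cos(6·π/2)/6]
= (-(-1)+(-1))/6 = 0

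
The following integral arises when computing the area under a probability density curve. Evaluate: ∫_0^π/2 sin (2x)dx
Antiderivative: -cos(2x)/2
Evaluate at bounds: [-cos(2·π/2)/2] - [-cos(2·0)/2]
= (-(-1) + (1))/2 = 1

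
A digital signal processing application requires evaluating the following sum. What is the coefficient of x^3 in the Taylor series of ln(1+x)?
ln(1+x) = Σ (-1)^(n+1) x^n/n
Coefficient of x^3 = (-1)^4/3 = 1/3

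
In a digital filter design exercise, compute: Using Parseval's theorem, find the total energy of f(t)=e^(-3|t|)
Parseval's theorem: E = integral |f(t)|^2 dt = (1/2pi) integral |F(omega)|^2 domega
E = integral_{-inf}^{inf} e^(-6|t|) dt = 2 * integral_0^inf e^(-6t) dt = 2/(2 * 3) = 1/3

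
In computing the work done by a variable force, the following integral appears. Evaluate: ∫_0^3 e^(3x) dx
Antiderivative: (1/3)e^(3x)
Evaluate: (1/3)(e^9-1)

Answer: (e^9-1)/3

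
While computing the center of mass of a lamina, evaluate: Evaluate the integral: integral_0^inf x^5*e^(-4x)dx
This is a Gamma integral. Substitute u=4x (du=4 dx):
integral_0^inf x^5*e^(-4x) dx=(1/4^6) integral_0^inf u^5*e^(-u) du
=Gamma(6)/4^6=5!/4^6=120/4096

Answer: 15/512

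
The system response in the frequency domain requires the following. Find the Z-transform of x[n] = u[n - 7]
Using the time-shift property: Z{u[n-7]} = z^(-7) * z/(z-1)
= z^(-6)/(z-1)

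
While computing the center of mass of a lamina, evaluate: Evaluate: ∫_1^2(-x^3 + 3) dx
Step 1: Find antiderivative F(x) = (-1/4)x^4 + 3x
Step 2: F(2) - F(1) = 2 - (11/4) = -3/4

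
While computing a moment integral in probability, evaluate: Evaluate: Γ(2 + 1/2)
Γ(n+1/2) = (2n)!√π/(4^n·n!)
= 24√π/(16·2) = (3/4)·√π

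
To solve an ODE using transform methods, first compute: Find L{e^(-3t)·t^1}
First shifting: L{e^(at)f(t)}=F(s-a)
L{t^1}=1/s^2
Shift s → s + 3: 1/(s + 3)^2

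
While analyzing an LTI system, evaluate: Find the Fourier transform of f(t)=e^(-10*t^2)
The Fourier transform of a Gaussian e^(-a * t^2) is sqrt(pi/a) * e^(-omega^2/(4a)).
With a = 10: F(omega) = sqrt(pi/10) * e^(-omega^2/40)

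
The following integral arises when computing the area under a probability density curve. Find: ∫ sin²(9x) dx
Using identity sin²(u)=(1 - cos(2u))/2:
∫ (1 - cos(18x))/2 dx=x/2 - sin(18x)/36+C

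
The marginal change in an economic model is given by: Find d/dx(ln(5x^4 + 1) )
Chain rule: d/dx[ln(u)]=u'/u where u=5x^4 + 1
u'=20x^3

Answer: (20x^3)/(5x^4 + 1)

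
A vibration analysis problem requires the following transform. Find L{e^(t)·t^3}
First shifting: L{e^(at)f(t)}=F(s-a)
L{t^3}=6/s^4
Shift s → s-1: 6/(s-1)^4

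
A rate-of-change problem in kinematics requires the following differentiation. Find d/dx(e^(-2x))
Chain rule: d/dx[e^u]=e^u · u' where u=-2x
u'=-2

Answer: -2·e^(-2x)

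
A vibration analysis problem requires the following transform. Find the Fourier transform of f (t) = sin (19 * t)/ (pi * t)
sin(W*t)/(pi*t) = (W/pi)*sinc(W*t/pi) is the impulse response of the ideal low-pass filter with cutoff W (here W = 19).
Its Fourier transform is a rectangular function:
F(omega) = 1 for |omega| < 19, 0 otherwise

Answer: rect(omega/38) [i.e., 1 for |omega| < 19, 0 otherwise]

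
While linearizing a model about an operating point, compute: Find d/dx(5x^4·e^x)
Product rule: (fg)'=f'g + fg'
f=5x^4, f'=20x^3
g=e^x, g'=e^x

Answer: 20x^3·e^x + 5x^4·e^x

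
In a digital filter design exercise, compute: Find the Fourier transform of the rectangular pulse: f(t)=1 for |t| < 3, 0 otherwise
F(omega) = integral from -3 to 3 of e^(-j * omega * t) dt
= 2 * sin(3 * omega)/omega = 6 * sinc(3 * omega/pi)

Answer: 2 * sin(3 * omega)/omega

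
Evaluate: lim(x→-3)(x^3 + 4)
Polynomial is continuous, so substitute x=-3:
1·(-3)^3 + 4=-23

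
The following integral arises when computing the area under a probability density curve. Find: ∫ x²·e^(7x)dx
Integration by parts twice:
First: u = x², dv = e^(7x) dx => x²e^(7x)/7 - (2/7)∫ xe^(7x) dx
Second (∫ xe^(7x) dx): xe^(7x)/7 - e^(7x)/49
Combining: e^(7x)(x²/7 - 2x/49 + 2/343) + C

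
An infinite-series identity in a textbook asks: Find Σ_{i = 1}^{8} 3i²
= 3·n(n + 1)(2n + 1)/6 = 3·8·9·17/6 = 612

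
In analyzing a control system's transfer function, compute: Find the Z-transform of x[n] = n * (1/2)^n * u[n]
Using the property Z{n * a^n * u[n]}=az/(z-a)^2
With a=1/2: X(z)=(1/2)z/(z - 1/2)^2, |z| > 1/2

Answer: (1/2)z/(z - 1/2)^2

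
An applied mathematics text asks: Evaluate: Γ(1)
Γ(n) = (n-1)! for positive integers
Γ(1) = 0! = 1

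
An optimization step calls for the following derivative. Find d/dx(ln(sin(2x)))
Chain rule: d/dx[ln(u)]=u'/u where u=sin(2x)
u'=2cos(2x)

Answer: (2cos(2x))/(sin(2x))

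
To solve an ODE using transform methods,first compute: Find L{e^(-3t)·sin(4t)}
First shifting: L{e^(at)f(t)} = F(s-a)
L{sin(4t)} = 4/(s² + 16)
Shift: 4/((s + 3)² + 16)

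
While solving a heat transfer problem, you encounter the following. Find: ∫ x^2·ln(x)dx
By parts: u = ln(x), dv = x^2 dx
du = 1/x dx, v = x^3/3
= x^3·ln(x)/3 - ∫ x^2/3 dx
= x^3·ln(x)/3 - x^3/9 + C

Answer: x^3(ln(x)/3 - 1/9) + C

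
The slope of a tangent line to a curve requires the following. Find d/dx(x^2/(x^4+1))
Quotient rule: (f/g)' = (f'g - fg')/g²
f = x^2, f' = 2x
g = x^4 + 1, g' = 4x^3

Answer: (2x·(x^4 + 1) - 4x^5)/(x^4 + 1)²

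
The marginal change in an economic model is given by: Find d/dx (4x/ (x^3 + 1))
Quotient rule: (f/g)' = (f'g - fg')/g²
f = 4x, f' = 4
g = x^3 + 1, g' = 3x^2

Answer: (4·(x^3 + 1) - 12x^3)/(x^3 + 1)²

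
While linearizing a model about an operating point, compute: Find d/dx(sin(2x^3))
Chain rule: d/dx[sin(u)]=cos(u)·u' where u=2x^3
u'=6x^2

Answer: 6x^2·cos(2x^3)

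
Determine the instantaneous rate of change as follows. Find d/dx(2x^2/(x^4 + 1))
Quotient rule: (f/g)' = (f'g - fg')/g²
f = 2x^2, f' = 4x
g = x^4+1, g' = 4x^3

Answer: (4x·(x^4+1)-8x^5)/(x^4+1)²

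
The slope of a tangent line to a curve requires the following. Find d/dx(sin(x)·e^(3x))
Product rule: (fg)'=f'g+fg'
f=sin(x), f'=cos(x)
g=e^(3x), g'=3·e^(3x)

Answer: cos(x)·e^(3x)+3·sin(x)·e^(3x)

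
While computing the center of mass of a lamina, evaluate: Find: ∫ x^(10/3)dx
Power rule: ∫ x^(10/3) dx = x^(13/3)/(13/3) + C

Answer: (3/13)·x^(13/3) + C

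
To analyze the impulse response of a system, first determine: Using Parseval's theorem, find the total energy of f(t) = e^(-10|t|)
Parseval's theorem: E=integral |f(t)|^2 dt=(1/2pi) integral |F(omega)|^2 domega
E=integral_{-inf}^{inf} e^(-20|t|) dt=2*integral_0^inf e^(-20t) dt=2/(2*10)=1/10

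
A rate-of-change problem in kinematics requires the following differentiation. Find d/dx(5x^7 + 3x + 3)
Power rule: d/dx(ax^n) = n·a·x^(n-1)
Term by term: 35·x^6 + 3

Answer: 35x^6 + 3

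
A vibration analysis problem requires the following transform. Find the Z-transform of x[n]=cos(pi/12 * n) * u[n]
Z{cos(w0 * n) * u[n]}=z(z - cos(w0))/(z^2-2z * cos(w0)+1)
With w0=pi/12: X(z)=z(z - cos(pi/12))/(z^2-2z * cos(pi/12)+1)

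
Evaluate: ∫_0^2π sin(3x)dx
Antiderivative: -cos(3x)/3
Evaluate at bounds: [-cos(3·2π)/3] - [-cos(3·0)/3]
= (-(1) + (1))/3 = 0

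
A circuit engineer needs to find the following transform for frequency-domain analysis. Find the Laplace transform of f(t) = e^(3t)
L{e^(at)}=1/(s-a)
L{e^(3t)}=1/(s-3)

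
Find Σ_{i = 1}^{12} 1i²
= 1·n(n + 1)(2n + 1)/6 = 1·12·13·25/6 = 650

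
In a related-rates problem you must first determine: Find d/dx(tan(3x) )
Chain rule: d/dx[tan(u)] = sec²(u)·u' where u = 3x
u' = 3

Answer: 3·sec²(3x)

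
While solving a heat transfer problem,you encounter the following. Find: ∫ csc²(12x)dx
Since d/dx[-cot(12x)] = 12csc²(12x), integral = -cot(12x)/12+C

Answer: (-1/12)cot(12x)+C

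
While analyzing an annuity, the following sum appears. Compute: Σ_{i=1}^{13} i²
Using formula: Σ i^2 = n(n+1)(2n+1)/6 = 13·14·27/6 = 819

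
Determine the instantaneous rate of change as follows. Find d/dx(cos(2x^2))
Chain rule: d/dx[cos(u)] = -sin(u)·u' where u = 2x^2
u' = 4x

Answer: -4x·sin(2x^2)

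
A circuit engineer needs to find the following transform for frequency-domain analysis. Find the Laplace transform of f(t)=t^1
L{t^n} = n!/s^(n + 1)
L{t^1} = 1!/s^2 = 1/s^2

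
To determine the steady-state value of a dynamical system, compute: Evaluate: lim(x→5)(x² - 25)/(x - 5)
Factor: (x² - 25)=(x-5)(x + 5)
Cancel (x-5): lim(x→5) (x + 5)=10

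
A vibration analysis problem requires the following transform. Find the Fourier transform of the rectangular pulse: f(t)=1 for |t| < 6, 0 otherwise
F(omega)=integral from -6 to 6 of e^(-j*omega*t) dt
=2*sin(6*omega)/omega=12*sinc(6*omega/pi)

Answer: 2*sin(6*omega)/omega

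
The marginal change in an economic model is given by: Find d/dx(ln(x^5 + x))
Chain rule: d/dx[ln(u)]=u'/u where u=x^5 + x
u'=5x^4 + 1

Answer: (5x^4 + 1)/(x^5 + x)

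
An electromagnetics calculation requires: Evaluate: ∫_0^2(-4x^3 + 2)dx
Step 1: Find antiderivative F(x)=-x^4+2x
Step 2: F(2) - F(0)=-12 - (0)=-12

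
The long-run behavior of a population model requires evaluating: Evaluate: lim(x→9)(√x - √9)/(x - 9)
Multiply by conjugate (√x + √9)/(√x + √9):
= (x - 9)/((x - 9)(√x + √9)) = 1/(√x + √9)
As x → 9: 1/(2√9)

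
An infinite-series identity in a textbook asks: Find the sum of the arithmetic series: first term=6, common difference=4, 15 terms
Last term: a_n = 6 + (15 - 1)·4 = 62
Sum = n(a_1 + a_n)/2 = 15(6 + 62)/2 = 510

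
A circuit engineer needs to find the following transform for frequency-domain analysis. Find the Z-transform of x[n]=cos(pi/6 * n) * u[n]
Z{cos(w0 * n) * u[n]} = z(z - cos(w0))/(z^2-2z * cos(w0)+1)
With w0 = pi/6: X(z) = z(z - cos(pi/6))/(z^2-2z * cos(pi/6)+1)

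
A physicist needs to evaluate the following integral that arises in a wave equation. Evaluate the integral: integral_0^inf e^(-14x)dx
integral_0^inf e^(-14x) dx = [-1/14 * e^(-14x)]_0^inf
= 0 - (-1/14) = 1/14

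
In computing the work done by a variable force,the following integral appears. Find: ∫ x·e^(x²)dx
Let u=x², du=2x dx
∫ (1/2)e^u du=e^u/2 + C

Answer: e^(x²)/2 + C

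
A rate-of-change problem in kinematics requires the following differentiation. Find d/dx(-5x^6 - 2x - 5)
Power rule: d/dx(ax^n) = n·a·x^(n-1)
Term by term: -30·x^5-2

Answer: -30x^5-2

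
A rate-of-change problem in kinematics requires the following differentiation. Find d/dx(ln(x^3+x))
Chain rule: d/dx[ln(u)]=u'/u where u=x^3+x
u'=3x^2+1

Answer: (3x^2+1)/(x^3+x)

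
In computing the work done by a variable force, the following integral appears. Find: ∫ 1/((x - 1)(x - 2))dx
Partial fractions: 1/((x-1)(x-2)) = A/(x-1) + B/(x-2)
A = -1, B = 1
∫ [-1· 1/(x-1) + 1· 1/(x-2)] dx
= (1)[ln|x-2| - ln|x-1|] + C

Answer: ln|(x-2)/(x-1)| + C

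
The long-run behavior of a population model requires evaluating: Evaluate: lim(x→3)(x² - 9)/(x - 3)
Factor: (x² - 9) = (x-3)(x + 3)
Cancel (x-3): lim(x→3) (x + 3) = 6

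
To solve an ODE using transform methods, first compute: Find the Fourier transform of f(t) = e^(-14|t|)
Using the standard pair: F{e^(-a|t|)} = 2a/(a^2 + omega^2)
With a = 14: F(omega) = 28/(196 + omega^2)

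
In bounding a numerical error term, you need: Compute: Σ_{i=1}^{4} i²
Using formula: Σ i^2=n(n+1)(2n+1)/6=4·5·9/6=30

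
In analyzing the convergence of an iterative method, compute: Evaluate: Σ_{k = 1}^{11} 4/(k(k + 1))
Partial fractions: 4/(k(k + 1))=4/k - 4/(k + 1)
Telescoping sum: 4(1 - 1/12)=4·11/12

Answer: 11/3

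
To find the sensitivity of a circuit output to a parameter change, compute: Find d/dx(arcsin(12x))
d/dx[arcsin(u)] = u'/√(1-u²), u = 12x, u' = 12

Answer: 12/√(1-144x²)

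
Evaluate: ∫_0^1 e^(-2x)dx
Antiderivative: (1/(-2))e^(-2x)
Evaluate: (1/(-2))(e^-2 - 1)

Answer: (e^-2 - 1)/(-2)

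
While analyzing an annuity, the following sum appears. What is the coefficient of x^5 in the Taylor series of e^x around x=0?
Taylor series of e^x = Σ x^n/n!
Coefficient of x^5 = 1/5! = 1/120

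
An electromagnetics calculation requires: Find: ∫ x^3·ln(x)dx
By parts: u=ln(x), dv=x^3 dx
du=1/x dx, v=x^4/4
=x^4·ln(x)/4 - ∫ x^3/4 dx
=x^4·ln(x)/4 - x^4/16+C

Answer: x^4(ln(x)/4-1/16)+C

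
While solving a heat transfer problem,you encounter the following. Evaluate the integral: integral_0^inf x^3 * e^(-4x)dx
This is a Gamma integral. Substitute u=4x (du=4 dx):
integral_0^inf x^3 * e^(-4x) dx=(1/4^4) integral_0^inf u^3 * e^(-u) du
=Gamma(4)/4^4=3!/4^4=6/256

Answer: 3/128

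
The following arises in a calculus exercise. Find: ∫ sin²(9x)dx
Using identity sin²(u)=(1 - cos(2u))/2:
∫ (1 - cos(18x))/2 dx=x/2 - sin(18x)/36+C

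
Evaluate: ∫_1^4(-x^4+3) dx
Step 1: Find antiderivative F(x) = (-1/5)x^5+3x
Step 2: F(4) - F(1) = -964/5 - (14/5) = -978/5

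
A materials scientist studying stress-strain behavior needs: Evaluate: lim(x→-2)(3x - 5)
Polynomial is continuous, so substitute x = -2:
3·(-2)-5 = -11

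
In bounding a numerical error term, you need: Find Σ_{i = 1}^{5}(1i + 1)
= 1·Σ i+1·5 = 1·15+5 = 20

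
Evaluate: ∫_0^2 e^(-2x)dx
Antiderivative: (1/(-2))e^(-2x)
Evaluate: (1/(-2))(e^-4-1)

Answer: (e^-4-1)/(-2)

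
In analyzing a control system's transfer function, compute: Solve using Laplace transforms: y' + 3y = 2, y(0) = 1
Take L of both sides: sY(s) - 1 + 3Y(s)=2/s
Y(s)(s + 3)=2/s + 1
Y(s)=2/(s(s + 3)) + 1/(s + 3)
Partial fractions: 2/(s(s + 3))=(2/3)/s - (2/3)/(s + 3)
So Y(s)=(2/3)/s + (1/3)/(s + 3)
Inverse transform (L^(-1){1/s}=1, L^(-1){1/(s + 3)}=e^(-3t)):

Answer: y(t)=2/3 + (1/3)·e^(-3t)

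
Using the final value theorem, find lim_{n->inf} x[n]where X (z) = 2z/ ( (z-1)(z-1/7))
Final value theorem: lim x[n]=lim_{z->1} (z-1) * X(z)
(z-1) * X(z)=2z/(z-1/7)
As z->1: 2/(1-1/7)=2/(6/7)=7/3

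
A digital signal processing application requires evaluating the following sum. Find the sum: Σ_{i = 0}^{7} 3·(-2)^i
Geometric series: S = a(1 - r^n)/(1 - r)
a = 3, r = -2, n = 8
S = 3(1 - 256)/3 = -255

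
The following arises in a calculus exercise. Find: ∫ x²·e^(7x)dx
Integration by parts twice:
First: u=x², dv=e^(7x) dx => x²e^(7x)/7 - (2/7)∫ xe^(7x) dx
Second (∫ xe^(7x) dx): xe^(7x)/7 - e^(7x)/49
Combining: e^(7x)(x²/7 - 2x/49 + 2/343) + C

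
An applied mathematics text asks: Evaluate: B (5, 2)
B(x,y)=Γ(x)Γ(y)/Γ(x+y)=(x-1)!(y-1)!/(x+y-1)!
B(5,2)=4!·1!/6!=1/30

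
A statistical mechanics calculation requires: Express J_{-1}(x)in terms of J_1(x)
For integer n: J_{-n}(x) = (-1)^n J_n(x)
With n = 1: J_{-1}(x) = (-1)^1 J_1(x) = -J_1(x)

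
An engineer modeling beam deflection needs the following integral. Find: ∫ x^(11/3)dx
Power rule: ∫ x^(11/3) dx=x^(14/3)/(14/3) + C

Answer: (3/14)·x^(14/3) + C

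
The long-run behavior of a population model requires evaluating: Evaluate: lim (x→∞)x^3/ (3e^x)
Apply L'Hôpital 3 times (∞/∞ each time):
Eventually get 3!/(3e^x) → 0

Answer: 0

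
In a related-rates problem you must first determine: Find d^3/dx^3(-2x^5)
Apply power rule 3 times:
d^1: -10x^4
d^2: -40x^3
d^3: -120x^2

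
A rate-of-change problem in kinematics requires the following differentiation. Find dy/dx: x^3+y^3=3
Differentiate: 3x^2+3y^2·(dy/dx)=0
dy/dx=-3x^2/(3y^2)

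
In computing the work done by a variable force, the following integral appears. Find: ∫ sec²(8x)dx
Since d/dx[tan(8x)]=8sec²(8x), integral=tan(8x)/8+C

Answer: (1/8)tan(8x)+C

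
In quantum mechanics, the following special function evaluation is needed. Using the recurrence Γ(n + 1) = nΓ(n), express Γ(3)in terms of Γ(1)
Γ(3) = 2Γ(2) = 2·1Γ(1) = ... = 2!·Γ(1) = 2·Γ(1)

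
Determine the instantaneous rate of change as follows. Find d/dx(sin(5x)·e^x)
Product rule: (fg)' = f'g+fg'
f = sin(5x), f' = 5·cos(5x)
g = e^x, g' = e^x

Answer: 5·cos(5x)·e^x+sin(5x)·e^x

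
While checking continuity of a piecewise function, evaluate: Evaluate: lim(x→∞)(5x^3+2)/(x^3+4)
Divide numerator and denominator by x^3:
lim (5+2/x^3)/(1+4/x^3) = 5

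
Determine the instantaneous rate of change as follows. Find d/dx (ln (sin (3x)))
Chain rule: d/dx[ln(u)]=u'/u where u=sin(3x)
u'=3cos(3x)

Answer: (3cos(3x))/(sin(3x))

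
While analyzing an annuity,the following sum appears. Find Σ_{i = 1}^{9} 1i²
=1·n(n + 1)(2n + 1)/6=1·9·10·19/6=285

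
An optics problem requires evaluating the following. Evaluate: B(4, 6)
B(x,y)=Γ(x)Γ(y)/Γ(x + y)=(x-1)!(y-1)!/(x + y-1)!
B(4,6)=3!·5!/9!=1/504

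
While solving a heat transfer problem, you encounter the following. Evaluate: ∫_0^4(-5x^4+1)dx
Step 1: Find antiderivative F(x)=-x^5 + x
Step 2: F(4) - F(0)=-1020 - (0)=-1020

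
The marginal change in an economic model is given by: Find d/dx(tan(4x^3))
Chain rule: d/dx[tan(u)]=sec²(u)·u' where u=4x^3
u'=12x^2

Answer: 12x^2·sec²(4x^3)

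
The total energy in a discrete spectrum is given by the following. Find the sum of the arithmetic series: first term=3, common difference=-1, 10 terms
Last term: a_n=3 + (10 - 1)·-1=-6
Sum=n(a_1 + a_n)/2=10(3 + (-6))/2=-15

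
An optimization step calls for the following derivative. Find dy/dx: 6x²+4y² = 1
Differentiate: 12x + 8y·(dy/dx) = 0
dy/dx = -12x/(8y) = -(3/2)·(x/y)

Answer: dy/dx = -(3/2)·(x/y)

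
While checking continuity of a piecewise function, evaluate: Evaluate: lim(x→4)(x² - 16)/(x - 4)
Factor: (x² - 16)=(x-4)(x + 4)
Cancel (x-4): lim(x→4) (x + 4)=8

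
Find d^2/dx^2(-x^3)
Apply power rule 2 times:
d^1: -3x^2
d^2: -6x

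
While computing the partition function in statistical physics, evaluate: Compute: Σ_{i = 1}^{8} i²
Using formula: Σ i^2 = n(n+1)(2n+1)/6 = 8·9·17/6 = 204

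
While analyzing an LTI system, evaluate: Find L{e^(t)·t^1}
First shifting: L{e^(at)f(t)}=F(s-a)
L{t^1}=1/s^2
Shift s → s-1: 1/(s-1)^2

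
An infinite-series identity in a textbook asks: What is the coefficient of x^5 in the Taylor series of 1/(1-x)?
1/(1-x)=Σ x^n for |x|<1
All coefficients are 1

Answer: 1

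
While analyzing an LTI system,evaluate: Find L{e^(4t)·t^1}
First shifting: L{e^(at)f(t)}=F(s-a)
L{t^1}=1/s^2
Shift s → s-4: 1/(s-4)^2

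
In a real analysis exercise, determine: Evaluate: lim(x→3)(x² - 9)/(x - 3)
Factor: (x² - 9) = (x-3)(x+3)
Cancel (x-3): lim(x→3) (x+3) = 6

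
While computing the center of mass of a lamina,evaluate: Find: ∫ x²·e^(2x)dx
Integration by parts twice:
First: u=x², dv=e^(2x) dx => x²e^(2x)/2 - (2/2)∫ xe^(2x) dx
Second (∫ xe^(2x) dx): xe^(2x)/2 - e^(2x)/4
Combining: e^(2x)(x²/2-2x/4+2/8)+C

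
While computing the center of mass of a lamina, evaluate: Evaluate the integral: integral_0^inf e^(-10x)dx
integral_0^inf e^(-10x) dx=[-1/10*e^(-10x)]_0^inf
=0 - (-1/10)=1/10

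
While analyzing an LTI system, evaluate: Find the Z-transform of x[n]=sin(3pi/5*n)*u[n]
Z{sin(w0*n)*u[n]}=z*sin(w0)/(z^2-2z*cos(w0)+1)
With w0=3pi/5: X(z)=z*sin(3pi/5)/(z^2-2z*cos(3pi/5)+1)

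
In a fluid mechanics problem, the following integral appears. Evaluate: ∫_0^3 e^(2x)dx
Antiderivative: (1/2)e^(2x)
Evaluate: (1/2)(e^6-1)

Answer: (e^6-1)/2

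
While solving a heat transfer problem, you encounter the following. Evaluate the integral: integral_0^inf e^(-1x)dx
integral_0^inf e^(-1x) dx = [-1/1 * e^(-1x)]_0^inf
= 0 - (-1/1) = 1/1

Answer: 1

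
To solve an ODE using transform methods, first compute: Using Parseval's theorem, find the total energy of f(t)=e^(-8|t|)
Parseval's theorem: E = integral |f(t)|^2 dt = (1/2pi) integral |F(omega)|^2 domega
E = integral_{-inf}^{inf} e^(-16|t|) dt = 2 * integral_0^inf e^(-16t) dt = 2/(2 * 8) = 1/8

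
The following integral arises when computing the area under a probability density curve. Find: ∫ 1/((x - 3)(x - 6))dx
Partial fractions: 1/((x-3)(x-6))=A/(x-3) + B/(x-6)
A=-1/3, B=1/3
∫ [-1/3· 1/(x-3) + 1/3· 1/(x-6)] dx
=(1/3)[ln|x-6| - ln|x-3|] + C

Answer: (1/3)·ln|(x-6)/(x-3)| + C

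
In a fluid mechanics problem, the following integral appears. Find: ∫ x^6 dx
Using power rule: ∫ x^6 dx = 1/7 x^7 + C = (1/7)x^7 + C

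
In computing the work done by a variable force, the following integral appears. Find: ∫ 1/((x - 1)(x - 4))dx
Partial fractions: 1/((x-1)(x-4))=A/(x-1)+B/(x-4)
A=-1/3, B=1/3
∫ [-1/3· 1/(x-1)+1/3· 1/(x-4)] dx
=(1/3)[ln|x-4| - ln|x-1|]+C

Answer: (1/3)·ln|(x-4)/(x-1)|+C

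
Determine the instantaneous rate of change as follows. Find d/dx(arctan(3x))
d/dx[arctan(u)]=u'/(1 + u²), u=3x, u'=3

Answer: 3/(1 + 9x²)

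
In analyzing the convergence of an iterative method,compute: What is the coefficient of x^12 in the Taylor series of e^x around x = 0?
Taylor series of e^x=Σ x^n/n!
Coefficient of x^12=1/12!=1/479001600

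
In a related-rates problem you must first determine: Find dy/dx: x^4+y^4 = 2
Differentiate: 4x^3 + 4y^3·(dy/dx) = 0
dy/dx = -4x^3/(4y^3)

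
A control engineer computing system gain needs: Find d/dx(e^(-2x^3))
Chain rule: d/dx[e^u] = e^u · u' where u = -2x^3
u' = -6x^2

Answer: -6x^2·e^(-2x^3)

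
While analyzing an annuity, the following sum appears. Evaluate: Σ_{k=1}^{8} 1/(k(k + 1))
Partial fractions: 1/(k(k+1))=1/k - 1/(k+1)
Telescoping sum: 1(1-1/9)=1·8/9

Answer: 8/9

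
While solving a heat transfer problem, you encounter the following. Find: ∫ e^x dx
Since d/dx[e^x] = + e^x, we get 1e^x + C

Answer: e^x + C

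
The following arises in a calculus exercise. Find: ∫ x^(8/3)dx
Power rule: ∫ x^(8/3) dx = x^(11/3)/(11/3)+C

Answer: (3/11)·x^(11/3)+C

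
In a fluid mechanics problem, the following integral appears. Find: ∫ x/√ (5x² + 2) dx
Let u = 5x²+2, du = 10x dx
∫ (1/10)·u^(-1/2) du = √u/5+C

Answer: √(5x²+2)/5+C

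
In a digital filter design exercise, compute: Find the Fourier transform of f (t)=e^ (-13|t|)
Using the standard pair: F{e^(-a|t|)}=2a/(a^2+omega^2)
With a=13: F(omega)=26/(169+omega^2)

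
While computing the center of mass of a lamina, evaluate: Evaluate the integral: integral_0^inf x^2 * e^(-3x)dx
This is a Gamma integral. Substitute u=3x (du=3 dx):
integral_0^inf x^2*e^(-3x) dx=(1/3^3) integral_0^inf u^2*e^(-u) du
=Gamma(3)/3^3=2!/3^3=2/27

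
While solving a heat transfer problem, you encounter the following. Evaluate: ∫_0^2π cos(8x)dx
Antiderivative: sin(8x)/8
Evaluate at bounds: [sin(8·2π)/8] - [sin(8·0)/8]
=((0) - (0))/8=0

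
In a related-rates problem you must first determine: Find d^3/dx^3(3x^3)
Apply power rule 3 times:
d^1: 9x^2
d^2: 18x
d^3: 18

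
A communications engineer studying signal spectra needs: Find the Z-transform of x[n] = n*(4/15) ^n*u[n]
Using the property Z{n*a^n*u[n]} = az/(z-a)^2
With a = 4/15: X(z) = (4/15)z/(z - 4/15)^2, |z| > 4/15

Answer: (4/15)z/(z - 4/15)^2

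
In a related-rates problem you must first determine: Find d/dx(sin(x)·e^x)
Product rule: (fg)' = f'g + fg'
f = sin(x), f' = cos(x)
g = e^x, g' = e^x

Answer: cos(x)·e^x + sin(x)·e^x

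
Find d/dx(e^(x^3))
Chain rule: d/dx[e^u]=e^u · u' where u=x^3
u'=3x^2

Answer: 3x^2·e^(x^3)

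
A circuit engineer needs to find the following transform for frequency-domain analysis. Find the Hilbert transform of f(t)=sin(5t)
The Hilbert transform shifts each frequency component by -pi/2.
H{sin(wt)} = -cos(wt)
With w = 5: H{sin(5t)} = -cos(5t)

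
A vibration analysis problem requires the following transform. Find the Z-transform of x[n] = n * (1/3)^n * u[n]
Using the property Z{n*a^n*u[n]}=az/(z-a)^2
With a=1/3: X(z)=(1/3)z/(z - 1/3)^2, |z| > 1/3

Answer: (1/3)z/(z - 1/3)^2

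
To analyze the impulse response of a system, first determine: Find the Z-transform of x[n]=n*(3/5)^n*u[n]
Using the property Z{n * a^n * u[n]}=az/(z-a)^2
With a=3/5: X(z)=(3/5)z/(z - 3/5)^2, |z| > 3/5

Answer: (3/5)z/(z - 3/5)^2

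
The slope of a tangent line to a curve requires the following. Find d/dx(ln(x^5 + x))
Chain rule: d/dx[ln(u)] = u'/u where u = x^5 + x
u' = 5x^4 + 1

Answer: (5x^4 + 1)/(x^5 + x)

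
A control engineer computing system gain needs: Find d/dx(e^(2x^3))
Chain rule: d/dx[e^u] = e^u · u' where u = 2x^3
u' = 6x^2

Answer: 6x^2·e^(2x^3)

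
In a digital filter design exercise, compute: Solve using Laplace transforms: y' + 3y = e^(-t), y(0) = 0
Take L: sY - 0 + 3Y = 1/(s + 1)
Y(s + 3) = 1/(s + 1) + 0
Y = 1/((s + 1)(s + 3)) + 0/(s + 3)
Partial fractions: 1/((s + 1)(s + 3)) = (1/2)/(s + 1) - (1/2)/(s + 3)
So Y = (1/2)/(s + 1) - (1/2)/(s + 3)
Inverse Laplace transform (L^(-1){1/(s + 1)} = e^(-t), L^(-1){1/(s + 3)} = e^(-3t)):

Answer: y(t) = (1/2)·e^(-t) - (1/2)·e^(-3t)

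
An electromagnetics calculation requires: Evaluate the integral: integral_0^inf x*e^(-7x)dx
This is a Gamma integral. Substitute u=7x (du=7 dx):
integral_0^inf x*e^(-7x) dx=(1/7^2) integral_0^inf u^1*e^(-u) du
=Gamma(2)/7^2=1!/7^2=1/49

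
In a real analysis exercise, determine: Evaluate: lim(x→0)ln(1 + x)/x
L'Hôpital (0/0): lim 1/(1 + x) / 1=1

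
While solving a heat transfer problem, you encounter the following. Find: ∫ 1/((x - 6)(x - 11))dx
Partial fractions: 1/((x-6)(x-11)) = A/(x-6) + B/(x-11)
A = -1/5, B = 1/5
∫ [-1/5· 1/(x-6) + 1/5· 1/(x-11)] dx
= (1/5)[ln|x-11| - ln|x-6|] + C

Answer: (1/5)·ln|(x-11)/(x-6)| + C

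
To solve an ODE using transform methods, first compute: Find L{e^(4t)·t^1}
First shifting: L{e^(at)f(t)} = F(s-a)
L{t^1} = 1/s^2
Shift s → s-4: 1/(s-4)^2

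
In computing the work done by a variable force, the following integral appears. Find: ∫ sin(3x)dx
Using substitution u = 3x: ∫ sin(u) du/3 = -cos(u)/3+C

Answer: (-1/3)cos(3x)+C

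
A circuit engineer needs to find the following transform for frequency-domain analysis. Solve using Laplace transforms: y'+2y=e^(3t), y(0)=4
Take L: sY - 4+2Y=1/(s-3)
Y(s+2)=1/(s-3)+4
Y=1/((s-3)(s+2))+4/(s+2)
Partial fractions: 1/((s-3)(s+2))=(1/5)/(s-3) - (1/5)/(s+2)
So Y=(1/5)/(s-3)+(19/5)/(s+2)
Inverse Laplace transform (L^(-1){1/(s-3)}=e^(3t), L^(-1){1/(s+2)}=e^(-2t)):

Answer: y(t)=(1/5)·e^(3t)+(19/5)·e^(-2t)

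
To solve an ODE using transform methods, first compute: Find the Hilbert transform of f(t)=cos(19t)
The Hilbert transform shifts each frequency component by -pi/2.
H{cos(wt)}=sin(wt)
With w=19: H{cos(19t)}=sin(19t)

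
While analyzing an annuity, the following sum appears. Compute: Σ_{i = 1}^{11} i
Using formula: Σ i^1 = n(n+1)/2 = 11·12/2 = 66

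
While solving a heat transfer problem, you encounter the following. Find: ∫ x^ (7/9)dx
Power rule: ∫ x^(7/9) dx = x^(16/9)/(16/9) + C

Answer: (9/16)·x^(16/9) + C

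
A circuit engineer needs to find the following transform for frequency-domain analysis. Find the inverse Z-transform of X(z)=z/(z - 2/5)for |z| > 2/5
Standard pair: z/(z-a) <-> a^n*u[n] for causal signals
With a = 2/5: x[n] = (2/5)^n*u[n]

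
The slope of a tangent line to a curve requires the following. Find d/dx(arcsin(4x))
d/dx[arcsin(u)]=u'/√(1-u²), u=4x, u'=4

Answer: 4/√(1 - 16x²)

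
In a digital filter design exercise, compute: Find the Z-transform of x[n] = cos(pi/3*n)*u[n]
Z{cos(w0*n)*u[n]} = z(z - cos(w0))/(z^2-2z*cos(w0)+1)
With w0 = pi/3: X(z) = z(z - cos(pi/3))/(z^2-2z*cos(pi/3)+1)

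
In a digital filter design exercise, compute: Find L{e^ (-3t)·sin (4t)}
First shifting: L{e^(at)f(t)} = F(s-a)
L{sin(4t)} = 4/(s² + 16)
Shift: 4/((s + 3)² + 16)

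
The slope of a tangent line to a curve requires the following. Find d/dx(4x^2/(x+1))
Quotient rule: (f/g)'=(f'g - fg')/g²
f=4x^2, f'=8x
g=x+1, g'=1

Answer: (8x·(x+1)-4x^2)/(x+1)²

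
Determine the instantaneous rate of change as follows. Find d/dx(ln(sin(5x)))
Chain rule: d/dx[ln(u)]=u'/u where u=sin(5x)
u'=5cos(5x)

Answer: (5cos(5x))/(sin(5x))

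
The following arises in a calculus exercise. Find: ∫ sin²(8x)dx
Using identity sin²(u) = (1 - cos(2u))/2:
∫ (1 - cos(16x))/2 dx = x/2 - sin(16x)/32+C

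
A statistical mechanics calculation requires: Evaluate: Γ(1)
Γ(n) = (n-1)! for positive integers
Γ(1) = 0! = 1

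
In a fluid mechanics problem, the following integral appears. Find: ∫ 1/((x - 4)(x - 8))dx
Partial fractions: 1/((x-4)(x-8)) = A/(x-4) + B/(x-8)
A = -1/4, B = 1/4
∫ [-1/4· 1/(x-4) + 1/4· 1/(x-8)] dx
= (1/4)[ln|x-8| - ln|x-4|] + C

Answer: (1/4)·ln|(x-8)/(x-4)| + C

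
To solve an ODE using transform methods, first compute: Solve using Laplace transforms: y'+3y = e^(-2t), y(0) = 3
Take L: sY - 3 + 3Y=1/(s + 2)
Y(s + 3)=1/(s + 2) + 3
Y=1/((s + 2)(s + 3)) + 3/(s + 3)
Partial fractions: 1/((s + 2)(s + 3))=1/(s + 2) - 1/(s + 3)
So Y=1/(s + 2) + 2/(s + 3)
Inverse Laplace transform (L^(-1){1/(s + 2)}=e^(-2t), L^(-1){1/(s + 3)}=e^(-3t)):

Answer: y(t)=1·e^(-2t) + 2·e^(-3t)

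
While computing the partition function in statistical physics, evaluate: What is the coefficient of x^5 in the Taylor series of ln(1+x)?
ln(1 + x) = Σ (-1)^(n + 1) x^n/n
Coefficient of x^5 = (-1)^6/5 = 1/5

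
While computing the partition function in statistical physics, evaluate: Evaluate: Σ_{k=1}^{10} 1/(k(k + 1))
Partial fractions: 1/(k(k+1))=1/k - 1/(k+1)
Telescoping sum: 1(1-1/11)=1·10/11

Answer: 10/11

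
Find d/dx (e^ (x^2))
Chain rule: d/dx[e^u]=e^u · u' where u=x^2
u'=2x

Answer: 2x·e^(x^2)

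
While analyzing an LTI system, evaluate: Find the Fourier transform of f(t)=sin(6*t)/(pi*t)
sin(W*t)/(pi*t) = (W/pi)*sinc(W*t/pi) is the impulse response of the ideal low-pass filter with cutoff W (here W = 6).
Its Fourier transform is a rectangular function:
F(omega) = 1 for |omega| < 6, 0 otherwise

Answer: rect(omega/12) [i.e., 1 for |omega| < 6, 0 otherwise]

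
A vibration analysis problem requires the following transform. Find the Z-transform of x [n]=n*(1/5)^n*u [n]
Using the property Z{n * a^n * u[n]}=az/(z-a)^2
With a=1/5: X(z)=(1/5)z/(z - 1/5)^2, |z| > 1/5

Answer: (1/5)z/(z - 1/5)^2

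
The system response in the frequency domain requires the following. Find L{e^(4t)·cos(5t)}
First shifting: L{e^(at)f(t)} = F(s-a)
L{cos(5t)} = s/(s² + 25)
Shift: (s-4)/((s-4)² + 25)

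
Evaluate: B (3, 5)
B(x,y) = Γ(x)Γ(y)/Γ(x+y) = (x-1)!(y-1)!/(x+y-1)!
B(3,5) = 2!·4!/7! = 1/105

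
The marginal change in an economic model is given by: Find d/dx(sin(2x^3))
Chain rule: d/dx[sin(u)] = cos(u)·u' where u = 2x^3
u' = 6x^2

Answer: 6x^2·cos(2x^3)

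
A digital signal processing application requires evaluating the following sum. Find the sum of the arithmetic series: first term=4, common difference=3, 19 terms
Last term: a_n = 4+(19-1)·3 = 58
Sum = n(a_1+a_n)/2 = 19(4+58)/2 = 589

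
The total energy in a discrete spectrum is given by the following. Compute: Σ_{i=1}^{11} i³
Using formula: Σ i^3=[n(n + 1)/2]²=[11·12/2]²=4356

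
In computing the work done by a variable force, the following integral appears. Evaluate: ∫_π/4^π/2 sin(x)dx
Antiderivative: -cos(x)
Evaluate at bounds: [-cos(1·π/2)/1] - [-cos(1·π/4)/1]
=(-(0)+(√2/2))/1=√2/2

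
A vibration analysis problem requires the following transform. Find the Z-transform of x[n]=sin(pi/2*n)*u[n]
Z{sin(w0*n)*u[n]} = z*sin(w0)/(z^2 - 2z*cos(w0) + 1)
With w0 = pi/2: X(z) = z*sin(pi/2)/(z^2 - 2z*cos(pi/2) + 1)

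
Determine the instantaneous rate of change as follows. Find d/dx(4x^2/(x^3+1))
Quotient rule: (f/g)' = (f'g - fg')/g²
f = 4x^2, f' = 8x
g = x^3 + 1, g' = 3x^2

Answer: (8x·(x^3 + 1) - 12x^4)/(x^3 + 1)²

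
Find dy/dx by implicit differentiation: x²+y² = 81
Differentiate both sides: 2x + 2y·(dy/dx) = 0
Solve: dy/dx = -2x/(2y) = -x/y

Answer: dy/dx = -x/y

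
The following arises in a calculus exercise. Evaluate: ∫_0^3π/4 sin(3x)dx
Antiderivative: -cos(3x)/3
Evaluate at bounds: [-cos(3·3π/4)/3] - [-cos(3·0)/3]
= (-(√2/2)+(1))/3 = 1/3 - √2/6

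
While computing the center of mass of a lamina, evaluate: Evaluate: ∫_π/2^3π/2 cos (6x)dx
Antiderivative: sin(6x)/6
Evaluate at bounds: [sin(6·3π/2)/6] - [sin(6·π/2)/6]
= ((0) - (0))/6 = 0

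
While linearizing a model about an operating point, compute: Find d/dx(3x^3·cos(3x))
Product rule: (fg)'=f'g+fg'
f=3x^3, f'=9x^2
g=cos(3x), g'=-3·sin(3x)

Answer: 9x^2·cos(3x)-9x^3·sin(3x)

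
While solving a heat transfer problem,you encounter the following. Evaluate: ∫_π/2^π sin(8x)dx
Antiderivative: -cos(8x)/8
Evaluate at bounds: [-cos(8·π)/8] - [-cos(8·π/2)/8]
=(-(1) + (1))/8=0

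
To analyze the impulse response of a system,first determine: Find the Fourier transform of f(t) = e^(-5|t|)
Using the standard pair: F{e^(-a|t|)} = 2a/(a^2 + omega^2)
With a = 5: F(omega) = 10/(25 + omega^2)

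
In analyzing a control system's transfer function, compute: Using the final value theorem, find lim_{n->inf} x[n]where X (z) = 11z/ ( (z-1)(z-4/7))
Final value theorem: lim x[n]=lim_{z->1} (z-1)*X(z)
(z-1)*X(z)=11z/(z-4/7)
As z->1: 11/(1 - 4/7)=11/(3/7)=77/3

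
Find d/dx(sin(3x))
Chain rule: d/dx[sin(u)] = cos(u)·u' where u = 3x
u' = 3

Answer: 3·cos(3x)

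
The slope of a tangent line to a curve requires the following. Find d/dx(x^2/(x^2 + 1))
Quotient rule: (f/g)'=(f'g - fg')/g²
f=x^2, f'=2x
g=x^2 + 1, g'=2x

Answer: (2x·(x^2 + 1) - 2x^3)/(x^2 + 1)²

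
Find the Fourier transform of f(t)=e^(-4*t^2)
The Fourier transform of a Gaussian e^(-a * t^2) is sqrt(pi/a) * e^(-omega^2/(4a)).
With a = 4: F(omega) = sqrt(pi)/2 * e^(-omega^2/16)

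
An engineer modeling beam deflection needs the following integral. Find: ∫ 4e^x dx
Since d/dx[e^x]=+e^x, we get 4e^x+C

Answer: 4e^x+C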